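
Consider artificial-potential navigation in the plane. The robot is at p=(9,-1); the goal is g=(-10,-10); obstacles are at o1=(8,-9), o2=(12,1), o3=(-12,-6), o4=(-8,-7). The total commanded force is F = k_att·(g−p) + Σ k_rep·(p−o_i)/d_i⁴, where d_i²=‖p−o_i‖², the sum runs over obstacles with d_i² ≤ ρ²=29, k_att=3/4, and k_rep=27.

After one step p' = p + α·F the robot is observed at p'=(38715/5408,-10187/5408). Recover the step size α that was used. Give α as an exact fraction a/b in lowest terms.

α = 1/8

F_att = 3/4·(g−p) = 3/4·(-19,-9) = (-14.2500,-6.7500)
o1: d²=65 > ρ²=29 → inactive
o2: d²=13 ≤ ρ²=29; F_rep = 27·(-3,-2)/13² = (-0.4793,-0.3195)
o3: d²=466 > ρ²=29 → inactive
o4: d²=325 > ρ²=29 → inactive
F = F_att + ΣF_rep = (-14.7293,-7.0695)
Δp = p'−p = (-1.8412,-0.8837); α = Δx/Fx = (-9957/5408) / (-9957/676) = 1/8
check: Δy/Fy = (-4779/5408) / (-4779/676) = 1/8 ✓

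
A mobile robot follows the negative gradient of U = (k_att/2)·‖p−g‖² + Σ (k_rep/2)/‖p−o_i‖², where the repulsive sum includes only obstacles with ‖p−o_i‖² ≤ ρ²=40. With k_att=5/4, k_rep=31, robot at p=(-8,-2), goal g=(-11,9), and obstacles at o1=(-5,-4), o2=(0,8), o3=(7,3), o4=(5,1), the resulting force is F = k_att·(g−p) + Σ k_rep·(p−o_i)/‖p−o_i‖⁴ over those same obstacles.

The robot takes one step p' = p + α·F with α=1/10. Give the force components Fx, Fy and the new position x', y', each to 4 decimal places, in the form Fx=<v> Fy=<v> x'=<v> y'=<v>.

F_att = 5/4·(g−p) = 5/4·(-3,11) = (-3.7500,13.7500)
o1: d²=13 ≤ ρ²=40; F_rep = 31·(-3,2)/13² = (-0.5503,0.3669)
o2: d²=164 > ρ²=40 → inactive
o3: d²=250 > ρ²=40 → inactive
o4: d²=178 > ρ²=40 → inactive
F = F_att + ΣF_rep = (-4.3003,14.1169)
p' = p + 1/10·F = (-8.4300,-0.5883)

Fx=-4.3003 Fy=14.1169 x'=-8.4300 y'=-0.5883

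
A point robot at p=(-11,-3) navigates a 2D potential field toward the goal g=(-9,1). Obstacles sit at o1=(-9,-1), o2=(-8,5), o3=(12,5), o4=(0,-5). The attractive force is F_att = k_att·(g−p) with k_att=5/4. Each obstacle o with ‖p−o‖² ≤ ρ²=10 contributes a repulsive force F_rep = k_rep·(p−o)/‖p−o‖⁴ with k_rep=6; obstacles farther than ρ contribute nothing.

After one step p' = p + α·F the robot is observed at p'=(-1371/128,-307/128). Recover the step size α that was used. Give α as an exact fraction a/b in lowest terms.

α = 1/8

F_att = 5/4·(g−p) = 5/4·(2,4) = (2.5000,5.0000)
o1: d²=8 ≤ ρ²=10; F_rep = 6·(-2,-2)/8² = (-0.1875,-0.1875)
o2: d²=73 > ρ²=10 → inactive
o3: d²=593 > ρ²=10 → inactive
o4: d²=125 > ρ²=10 → inactive
F = F_att + ΣF_rep = (2.3125,4.8125)
Δp = p'−p = (0.2891,0.6016); α = Δx/Fx = (37/128) / (37/16) = 1/8
check: Δy/Fy = (77/128) / (77/16) = 1/8 ✓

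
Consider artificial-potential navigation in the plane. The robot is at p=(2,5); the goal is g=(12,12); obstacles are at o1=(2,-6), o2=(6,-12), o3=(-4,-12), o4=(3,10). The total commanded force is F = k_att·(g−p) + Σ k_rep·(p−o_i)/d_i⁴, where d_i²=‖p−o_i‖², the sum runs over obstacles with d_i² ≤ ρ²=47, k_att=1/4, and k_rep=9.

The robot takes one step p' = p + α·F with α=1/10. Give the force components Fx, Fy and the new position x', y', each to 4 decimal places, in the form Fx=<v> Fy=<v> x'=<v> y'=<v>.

F_att = 1/4·(g−p) = 1/4·(10,7) = (2.5000,1.7500)
o1: d²=121 > ρ²=47 → inactive
o2: d²=305 > ρ²=47 → inactive
o3: d²=325 > ρ²=47 → inactive
o4: d²=26 ≤ ρ²=47; F_rep = 9·(-1,-5)/26² = (-0.0133,-0.0666)
F = F_att + ΣF_rep = (2.4867,1.6834)
p' = p + 1/10·F = (2.2487,5.1683)

Fx=2.4867 Fy=1.6834 x'=2.2487 y'=5.1683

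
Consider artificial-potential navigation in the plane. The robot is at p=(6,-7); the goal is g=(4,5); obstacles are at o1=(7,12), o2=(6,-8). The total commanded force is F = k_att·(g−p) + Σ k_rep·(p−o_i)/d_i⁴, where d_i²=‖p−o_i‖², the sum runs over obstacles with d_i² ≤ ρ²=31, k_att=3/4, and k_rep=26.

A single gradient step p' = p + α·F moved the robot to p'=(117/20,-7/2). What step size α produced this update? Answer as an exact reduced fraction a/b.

α = 1/10

F_att = 3/4·(g−p) = 3/4·(-2,12) = (-1.5000,9.0000)
o1: d²=362 > ρ²=31 → inactive
o2: d²=1 ≤ ρ²=31; F_rep = 26·(0,1)/1² = (0.0000,26.0000)
F = F_att + ΣF_rep = (-1.5000,35.0000)
Δp = p'−p = (-0.1500,3.5000); α = Δx/Fx = (-3/20) / (-3/2) = 1/10
check: Δy/Fy = (7/2) / (35) = 1/10 ✓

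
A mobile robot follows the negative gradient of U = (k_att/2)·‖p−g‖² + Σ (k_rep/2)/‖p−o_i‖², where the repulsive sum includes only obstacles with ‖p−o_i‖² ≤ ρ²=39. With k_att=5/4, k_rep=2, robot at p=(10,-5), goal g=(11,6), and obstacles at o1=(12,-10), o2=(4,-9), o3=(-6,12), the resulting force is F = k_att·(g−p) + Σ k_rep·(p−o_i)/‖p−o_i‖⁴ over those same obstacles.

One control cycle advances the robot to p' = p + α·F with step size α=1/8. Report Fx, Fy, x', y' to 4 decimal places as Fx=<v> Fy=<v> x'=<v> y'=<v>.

Fx=1.2452 Fy=13.7619 x'=10.1557 y'=-3.2798

F_att = 5/4·(g−p) = 5/4·(1,11) = (1.2500,13.7500)
o1: d²=29 ≤ ρ²=39; F_rep = 2·(-2,5)/29² = (-0.0048,0.0119)
o2: d²=52 > ρ²=39 → inactive
o3: d²=545 > ρ²=39 → inactive
F = F_att + ΣF_rep = (1.2452,13.7619)
p' = p + 1/8·F = (10.1557,-3.2798)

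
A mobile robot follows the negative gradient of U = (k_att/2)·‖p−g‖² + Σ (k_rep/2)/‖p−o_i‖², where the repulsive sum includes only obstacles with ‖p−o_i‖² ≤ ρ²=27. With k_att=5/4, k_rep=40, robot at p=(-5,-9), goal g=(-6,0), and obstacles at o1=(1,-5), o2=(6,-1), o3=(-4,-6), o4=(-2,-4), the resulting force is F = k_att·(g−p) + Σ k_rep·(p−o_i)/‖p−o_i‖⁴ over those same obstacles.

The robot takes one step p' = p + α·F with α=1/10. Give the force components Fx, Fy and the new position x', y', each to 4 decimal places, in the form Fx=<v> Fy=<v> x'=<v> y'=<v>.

Fx=-1.6500 Fy=10.0500 x'=-5.1650 y'=-7.9950

F_att = 5/4·(g−p) = 5/4·(-1,9) = (-1.2500,11.2500)
o1: d²=52 > ρ²=27 → inactive
o2: d²=185 > ρ²=27 → inactive
o3: d²=10 ≤ ρ²=27; F_rep = 40·(-1,-3)/10² = (-0.4000,-1.2000)
o4: d²=34 > ρ²=27 → inactive
F = F_att + ΣF_rep = (-1.6500,10.0500)
p' = p + 1/10·F = (-5.1650,-7.9950)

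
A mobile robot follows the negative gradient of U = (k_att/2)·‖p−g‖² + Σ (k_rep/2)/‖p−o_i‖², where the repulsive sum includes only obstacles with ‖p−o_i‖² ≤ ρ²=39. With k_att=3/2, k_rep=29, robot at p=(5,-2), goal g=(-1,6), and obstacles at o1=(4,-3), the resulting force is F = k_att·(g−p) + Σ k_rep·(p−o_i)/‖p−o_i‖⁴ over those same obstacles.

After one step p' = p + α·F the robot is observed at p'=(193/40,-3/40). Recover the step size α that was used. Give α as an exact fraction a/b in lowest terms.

F_att = 3/2·(g−p) = 3/2·(-6,8) = (-9.0000,12.0000)
o1: d²=2 ≤ ρ²=39; F_rep = 29·(1,1)/2² = (7.2500,7.2500)
F = F_att + ΣF_rep = (-1.7500,19.2500)
Δp = p'−p = (-0.1750,1.9250); α = Δx/Fx = (-7/40) / (-7/4) = 1/10
check: Δy/Fy = (77/40) / (77/4) = 1/10 ✓

α = 1/10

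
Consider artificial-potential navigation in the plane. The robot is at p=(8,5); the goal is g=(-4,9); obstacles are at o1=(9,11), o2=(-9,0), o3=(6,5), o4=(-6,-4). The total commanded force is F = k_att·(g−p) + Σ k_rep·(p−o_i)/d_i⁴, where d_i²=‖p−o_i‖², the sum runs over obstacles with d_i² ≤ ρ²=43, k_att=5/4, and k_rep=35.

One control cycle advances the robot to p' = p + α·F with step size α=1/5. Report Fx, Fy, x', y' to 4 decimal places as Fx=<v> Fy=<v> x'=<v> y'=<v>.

Fx=-10.6506 Fy=4.8466 x'=5.8699 y'=5.9693

F_att = 5/4·(g−p) = 5/4·(-12,4) = (-15.0000,5.0000)
o1: d²=37 ≤ ρ²=43; F_rep = 35·(-1,-6)/37² = (-0.0256,-0.1534)
o2: d²=314 > ρ²=43 → inactive
o3: d²=4 ≤ ρ²=43; F_rep = 35·(2,0)/4² = (4.3750,0.0000)
o4: d²=277 > ρ²=43 → inactive
F = F_att + ΣF_rep = (-10.6506,4.8466)
p' = p + 1/5·F = (5.8699,5.9693)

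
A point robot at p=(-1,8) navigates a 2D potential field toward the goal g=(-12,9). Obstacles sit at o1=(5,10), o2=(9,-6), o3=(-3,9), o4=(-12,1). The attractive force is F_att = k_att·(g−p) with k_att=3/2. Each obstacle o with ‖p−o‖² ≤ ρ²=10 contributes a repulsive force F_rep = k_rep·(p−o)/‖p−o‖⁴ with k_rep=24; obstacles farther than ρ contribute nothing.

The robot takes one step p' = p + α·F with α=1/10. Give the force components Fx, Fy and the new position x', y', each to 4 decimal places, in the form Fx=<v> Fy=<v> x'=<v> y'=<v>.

Fx=-14.5800 Fy=0.5400 x'=-2.4580 y'=8.0540

F_att = 3/2·(g−p) = 3/2·(-11,1) = (-16.5000,1.5000)
o1: d²=40 > ρ²=10 → inactive
o2: d²=296 > ρ²=10 → inactive
o3: d²=5 ≤ ρ²=10; F_rep = 24·(2,-1)/5² = (1.9200,-0.9600)
o4: d²=170 > ρ²=10 → inactive
F = F_att + ΣF_rep = (-14.5800,0.5400)
p' = p + 1/10·F = (-2.4580,8.0540)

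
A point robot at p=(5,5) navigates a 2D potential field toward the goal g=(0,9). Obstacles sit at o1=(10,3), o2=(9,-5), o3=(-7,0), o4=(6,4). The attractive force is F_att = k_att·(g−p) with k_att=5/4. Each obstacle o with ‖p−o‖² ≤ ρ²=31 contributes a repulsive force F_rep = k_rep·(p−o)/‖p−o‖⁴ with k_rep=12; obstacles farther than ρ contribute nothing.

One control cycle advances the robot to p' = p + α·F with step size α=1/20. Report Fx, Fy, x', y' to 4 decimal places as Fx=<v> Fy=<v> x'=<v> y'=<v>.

Fx=-9.3213 Fy=8.0285 x'=4.5339 y'=5.4014

F_att = 5/4·(g−p) = 5/4·(-5,4) = (-6.2500,5.0000)
o1: d²=29 ≤ ρ²=31; F_rep = 12·(-5,2)/29² = (-0.0713,0.0285)
o2: d²=116 > ρ²=31 → inactive
o3: d²=169 > ρ²=31 → inactive
o4: d²=2 ≤ ρ²=31; F_rep = 12·(-1,1)/2² = (-3.0000,3.0000)
F = F_att + ΣF_rep = (-9.3213,8.0285)
p' = p + 1/20·F = (4.5339,5.4014)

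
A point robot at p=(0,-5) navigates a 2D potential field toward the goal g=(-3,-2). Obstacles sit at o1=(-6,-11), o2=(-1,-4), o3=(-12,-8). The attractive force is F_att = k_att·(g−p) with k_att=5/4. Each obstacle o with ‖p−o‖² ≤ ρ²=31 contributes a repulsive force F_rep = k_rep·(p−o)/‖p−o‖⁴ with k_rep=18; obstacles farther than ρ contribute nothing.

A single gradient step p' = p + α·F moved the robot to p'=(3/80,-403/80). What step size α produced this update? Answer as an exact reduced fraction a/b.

α = 1/20

F_att = 5/4·(g−p) = 5/4·(-3,3) = (-3.7500,3.7500)
o1: d²=72 > ρ²=31 → inactive
o2: d²=2 ≤ ρ²=31; F_rep = 18·(1,-1)/2² = (4.5000,-4.5000)
o3: d²=153 > ρ²=31 → inactive
F = F_att + ΣF_rep = (0.7500,-0.7500)
Δp = p'−p = (0.0375,-0.0375); α = Δx/Fx = (3/80) / (3/4) = 1/20
check: Δy/Fy = (-3/80) / (-3/4) = 1/20 ✓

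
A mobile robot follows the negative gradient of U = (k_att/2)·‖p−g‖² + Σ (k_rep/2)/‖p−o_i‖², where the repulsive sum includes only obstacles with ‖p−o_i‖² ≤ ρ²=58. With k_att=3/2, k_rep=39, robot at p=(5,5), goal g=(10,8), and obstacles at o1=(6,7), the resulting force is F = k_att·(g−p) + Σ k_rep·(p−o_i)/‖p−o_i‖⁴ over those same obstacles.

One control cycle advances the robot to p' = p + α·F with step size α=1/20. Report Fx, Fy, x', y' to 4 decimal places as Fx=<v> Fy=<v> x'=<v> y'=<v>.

Fx=5.9400 Fy=1.3800 x'=5.2970 y'=5.0690

F_att = 3/2·(g−p) = 3/2·(5,3) = (7.5000,4.5000)
o1: d²=5 ≤ ρ²=58; F_rep = 39·(-1,-2)/5² = (-1.5600,-3.1200)
F = F_att + ΣF_rep = (5.9400,1.3800)
p' = p + 1/20·F = (5.2970,5.0690)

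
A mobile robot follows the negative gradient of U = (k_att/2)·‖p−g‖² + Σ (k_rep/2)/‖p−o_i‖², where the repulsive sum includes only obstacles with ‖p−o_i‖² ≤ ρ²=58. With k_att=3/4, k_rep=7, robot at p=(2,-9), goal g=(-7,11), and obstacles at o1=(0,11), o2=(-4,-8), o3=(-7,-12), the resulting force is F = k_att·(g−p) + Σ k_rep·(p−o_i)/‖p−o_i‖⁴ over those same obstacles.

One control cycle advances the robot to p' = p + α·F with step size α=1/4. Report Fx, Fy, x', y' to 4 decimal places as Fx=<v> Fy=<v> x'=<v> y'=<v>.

Fx=-6.7193 Fy=14.9949 x'=0.3202 y'=-5.2513

F_att = 3/4·(g−p) = 3/4·(-9,20) = (-6.7500,15.0000)
o1: d²=404 > ρ²=58 → inactive
o2: d²=37 ≤ ρ²=58; F_rep = 7·(6,-1)/37² = (0.0307,-0.0051)
o3: d²=90 > ρ²=58 → inactive
F = F_att + ΣF_rep = (-6.7193,14.9949)
p' = p + 1/4·F = (0.3202,-5.2513)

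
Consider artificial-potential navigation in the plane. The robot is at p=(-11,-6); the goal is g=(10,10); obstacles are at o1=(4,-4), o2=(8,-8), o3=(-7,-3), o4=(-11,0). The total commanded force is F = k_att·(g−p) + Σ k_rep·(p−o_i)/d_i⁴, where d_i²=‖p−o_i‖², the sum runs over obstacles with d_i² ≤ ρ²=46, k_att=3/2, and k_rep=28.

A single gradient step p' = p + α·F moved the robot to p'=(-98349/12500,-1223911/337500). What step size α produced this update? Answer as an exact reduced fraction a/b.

α = 1/10

F_att = 3/2·(g−p) = 3/2·(21,16) = (31.5000,24.0000)
o1: d²=229 > ρ²=46 → inactive
o2: d²=365 > ρ²=46 → inactive
o3: d²=25 ≤ ρ²=46; F_rep = 28·(-4,-3)/25² = (-0.1792,-0.1344)
o4: d²=36 ≤ ρ²=46; F_rep = 28·(0,-6)/36² = (0.0000,-0.1296)
F = F_att + ΣF_rep = (31.3208,23.7360)
Δp = p'−p = (3.1321,2.3736); α = Δx/Fx = (39151/12500) / (39151/1250) = 1/10
check: Δy/Fy = (801089/337500) / (801089/33750) = 1/10 ✓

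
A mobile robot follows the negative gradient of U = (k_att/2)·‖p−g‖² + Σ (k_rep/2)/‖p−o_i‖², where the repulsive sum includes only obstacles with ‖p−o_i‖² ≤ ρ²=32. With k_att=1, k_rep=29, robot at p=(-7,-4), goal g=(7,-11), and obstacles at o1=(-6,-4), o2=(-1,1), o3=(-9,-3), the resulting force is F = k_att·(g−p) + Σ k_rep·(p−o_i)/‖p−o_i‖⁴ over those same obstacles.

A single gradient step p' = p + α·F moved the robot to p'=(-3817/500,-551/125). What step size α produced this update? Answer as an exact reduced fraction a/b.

α = 1/20

F_att = 1·(g−p) = 1·(14,-7) = (14.0000,-7.0000)
o1: d²=1 ≤ ρ²=32; F_rep = 29·(-1,0)/1² = (-29.0000,0.0000)
o2: d²=61 > ρ²=32 → inactive
o3: d²=5 ≤ ρ²=32; F_rep = 29·(2,-1)/5² = (2.3200,-1.1600)
F = F_att + ΣF_rep = (-12.6800,-8.1600)
Δp = p'−p = (-0.6340,-0.4080); α = Δx/Fx = (-317/500) / (-317/25) = 1/20
check: Δy/Fy = (-51/125) / (-204/25) = 1/20 ✓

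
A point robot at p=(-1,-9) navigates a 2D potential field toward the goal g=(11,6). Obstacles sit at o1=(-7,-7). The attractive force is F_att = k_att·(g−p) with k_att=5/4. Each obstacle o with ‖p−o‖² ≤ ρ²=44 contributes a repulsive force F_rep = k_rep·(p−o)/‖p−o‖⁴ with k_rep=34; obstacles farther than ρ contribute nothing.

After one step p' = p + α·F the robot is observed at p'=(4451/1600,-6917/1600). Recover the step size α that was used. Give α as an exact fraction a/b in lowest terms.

α = 1/4

F_att = 5/4·(g−p) = 5/4·(12,15) = (15.0000,18.7500)
o1: d²=40 ≤ ρ²=44; F_rep = 34·(6,-2)/40² = (0.1275,-0.0425)
F = F_att + ΣF_rep = (15.1275,18.7075)
Δp = p'−p = (3.7819,4.6769); α = Δx/Fx = (6051/1600) / (6051/400) = 1/4
check: Δy/Fy = (7483/1600) / (7483/400) = 1/4 ✓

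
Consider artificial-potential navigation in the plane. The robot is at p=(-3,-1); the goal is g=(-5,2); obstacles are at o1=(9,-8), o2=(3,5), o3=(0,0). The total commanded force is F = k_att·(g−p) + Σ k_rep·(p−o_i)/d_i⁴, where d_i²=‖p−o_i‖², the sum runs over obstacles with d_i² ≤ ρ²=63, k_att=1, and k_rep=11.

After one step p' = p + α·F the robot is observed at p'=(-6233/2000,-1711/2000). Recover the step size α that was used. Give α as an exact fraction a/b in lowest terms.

F_att = 1·(g−p) = 1·(-2,3) = (-2.0000,3.0000)
o1: d²=193 > ρ²=63 → inactive
o2: d²=72 > ρ²=63 → inactive
o3: d²=10 ≤ ρ²=63; F_rep = 11·(-3,-1)/10² = (-0.3300,-0.1100)
F = F_att + ΣF_rep = (-2.3300,2.8900)
Δp = p'−p = (-0.1165,0.1445); α = Δx/Fx = (-233/2000) / (-233/100) = 1/20
check: Δy/Fy = (289/2000) / (289/100) = 1/20 ✓

α = 1/20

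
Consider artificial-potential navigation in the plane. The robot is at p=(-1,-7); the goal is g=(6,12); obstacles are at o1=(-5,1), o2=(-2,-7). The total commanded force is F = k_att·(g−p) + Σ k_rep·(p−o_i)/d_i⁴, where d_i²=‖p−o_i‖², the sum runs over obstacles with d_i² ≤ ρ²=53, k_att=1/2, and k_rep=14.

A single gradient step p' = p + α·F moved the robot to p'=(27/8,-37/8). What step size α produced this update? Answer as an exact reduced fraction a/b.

α = 1/4

F_att = 1/2·(g−p) = 1/2·(7,19) = (3.5000,9.5000)
o1: d²=80 > ρ²=53 → inactive
o2: d²=1 ≤ ρ²=53; F_rep = 14·(1,0)/1² = (14.0000,0.0000)
F = F_att + ΣF_rep = (17.5000,9.5000)
Δp = p'−p = (4.3750,2.3750); α = Δx/Fx = (35/8) / (35/2) = 1/4
check: Δy/Fy = (19/8) / (19/2) = 1/4 ✓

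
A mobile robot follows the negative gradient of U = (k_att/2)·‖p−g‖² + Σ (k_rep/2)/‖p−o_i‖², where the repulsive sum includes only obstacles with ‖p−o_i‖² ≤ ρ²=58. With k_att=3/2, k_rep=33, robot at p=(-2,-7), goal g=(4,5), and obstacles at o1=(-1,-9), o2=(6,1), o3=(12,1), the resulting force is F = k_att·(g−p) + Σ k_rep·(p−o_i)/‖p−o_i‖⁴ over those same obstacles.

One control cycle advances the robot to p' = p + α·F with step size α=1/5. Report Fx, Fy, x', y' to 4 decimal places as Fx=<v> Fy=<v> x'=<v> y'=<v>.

F_att = 3/2·(g−p) = 3/2·(6,12) = (9.0000,18.0000)
o1: d²=5 ≤ ρ²=58; F_rep = 33·(-1,2)/5² = (-1.3200,2.6400)
o2: d²=128 > ρ²=58 → inactive
o3: d²=260 > ρ²=58 → inactive
F = F_att + ΣF_rep = (7.6800,20.6400)
p' = p + 1/5·F = (-0.4640,-2.8720)

Fx=7.6800 Fy=20.6400 x'=-0.4640 y'=-2.8720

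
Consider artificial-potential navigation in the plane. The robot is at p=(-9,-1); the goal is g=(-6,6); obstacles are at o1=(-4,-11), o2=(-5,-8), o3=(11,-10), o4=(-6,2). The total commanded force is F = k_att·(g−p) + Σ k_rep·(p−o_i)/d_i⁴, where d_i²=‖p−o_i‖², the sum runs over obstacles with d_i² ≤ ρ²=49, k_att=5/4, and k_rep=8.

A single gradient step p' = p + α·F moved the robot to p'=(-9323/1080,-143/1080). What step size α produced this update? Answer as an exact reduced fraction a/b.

α = 1/10

F_att = 5/4·(g−p) = 5/4·(3,7) = (3.7500,8.7500)
o1: d²=125 > ρ²=49 → inactive
o2: d²=65 > ρ²=49 → inactive
o3: d²=481 > ρ²=49 → inactive
o4: d²=18 ≤ ρ²=49; F_rep = 8·(-3,-3)/18² = (-0.0741,-0.0741)
F = F_att + ΣF_rep = (3.6759,8.6759)
Δp = p'−p = (0.3676,0.8676); α = Δx/Fx = (397/1080) / (397/108) = 1/10
check: Δy/Fy = (937/1080) / (937/108) = 1/10 ✓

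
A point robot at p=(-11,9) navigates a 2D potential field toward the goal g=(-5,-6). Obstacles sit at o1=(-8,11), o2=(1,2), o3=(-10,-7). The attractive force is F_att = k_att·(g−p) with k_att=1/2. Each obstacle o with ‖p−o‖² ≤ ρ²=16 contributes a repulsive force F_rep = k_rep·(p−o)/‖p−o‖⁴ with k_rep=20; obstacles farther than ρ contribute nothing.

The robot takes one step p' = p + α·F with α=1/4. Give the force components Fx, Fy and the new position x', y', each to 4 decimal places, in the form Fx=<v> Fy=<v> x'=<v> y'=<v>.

Fx=2.6450 Fy=-7.7367 x'=-10.3388 y'=7.0658

F_att = 1/2·(g−p) = 1/2·(6,-15) = (3.0000,-7.5000)
o1: d²=13 ≤ ρ²=16; F_rep = 20·(-3,-2)/13² = (-0.3550,-0.2367)
o2: d²=193 > ρ²=16 → inactive
o3: d²=257 > ρ²=16 → inactive
F = F_att + ΣF_rep = (2.6450,-7.7367)
p' = p + 1/4·F = (-10.3388,7.0658)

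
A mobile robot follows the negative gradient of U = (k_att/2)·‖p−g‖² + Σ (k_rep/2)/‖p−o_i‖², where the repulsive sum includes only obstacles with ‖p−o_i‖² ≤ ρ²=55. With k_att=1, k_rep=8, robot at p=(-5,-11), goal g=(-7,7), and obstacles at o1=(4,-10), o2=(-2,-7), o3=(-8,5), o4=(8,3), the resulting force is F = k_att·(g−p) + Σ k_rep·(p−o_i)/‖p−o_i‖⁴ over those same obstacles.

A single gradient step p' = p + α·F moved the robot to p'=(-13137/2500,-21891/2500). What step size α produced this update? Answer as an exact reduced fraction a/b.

α = 1/8

F_att = 1·(g−p) = 1·(-2,18) = (-2.0000,18.0000)
o1: d²=82 > ρ²=55 → inactive
o2: d²=25 ≤ ρ²=55; F_rep = 8·(-3,-4)/25² = (-0.0384,-0.0512)
o3: d²=265 > ρ²=55 → inactive
o4: d²=365 > ρ²=55 → inactive
F = F_att + ΣF_rep = (-2.0384,17.9488)
Δp = p'−p = (-0.2548,2.2436); α = Δx/Fx = (-637/2500) / (-1274/625) = 1/8
check: Δy/Fy = (5609/2500) / (11218/625) = 1/8 ✓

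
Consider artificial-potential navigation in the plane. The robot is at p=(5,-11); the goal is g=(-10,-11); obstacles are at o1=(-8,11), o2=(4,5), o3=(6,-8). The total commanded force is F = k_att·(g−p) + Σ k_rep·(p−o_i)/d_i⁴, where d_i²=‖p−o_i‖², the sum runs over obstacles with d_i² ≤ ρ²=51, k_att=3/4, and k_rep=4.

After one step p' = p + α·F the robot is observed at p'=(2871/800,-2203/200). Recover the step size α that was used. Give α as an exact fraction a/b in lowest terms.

F_att = 3/4·(g−p) = 3/4·(-15,0) = (-11.2500,0.0000)
o1: d²=653 > ρ²=51 → inactive
o2: d²=257 > ρ²=51 → inactive
o3: d²=10 ≤ ρ²=51; F_rep = 4·(-1,-3)/10² = (-0.0400,-0.1200)
F = F_att + ΣF_rep = (-11.2900,-0.1200)
Δp = p'−p = (-1.4112,-0.0150); α = Δx/Fx = (-1129/800) / (-1129/100) = 1/8
check: Δy/Fy = (-3/200) / (-3/25) = 1/8 ✓

α = 1/8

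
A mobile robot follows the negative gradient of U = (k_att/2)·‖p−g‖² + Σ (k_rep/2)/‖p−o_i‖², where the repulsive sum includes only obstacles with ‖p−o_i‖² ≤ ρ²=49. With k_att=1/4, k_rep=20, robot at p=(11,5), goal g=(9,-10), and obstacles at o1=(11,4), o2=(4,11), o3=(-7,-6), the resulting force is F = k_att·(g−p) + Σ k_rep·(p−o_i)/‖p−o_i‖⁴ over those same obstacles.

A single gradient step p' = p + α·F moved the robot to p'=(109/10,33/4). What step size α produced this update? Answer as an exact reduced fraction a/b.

α = 1/5

F_att = 1/4·(g−p) = 1/4·(-2,-15) = (-0.5000,-3.7500)
o1: d²=1 ≤ ρ²=49; F_rep = 20·(0,1)/1² = (0.0000,20.0000)
o2: d²=85 > ρ²=49 → inactive
o3: d²=445 > ρ²=49 → inactive
F = F_att + ΣF_rep = (-0.5000,16.2500)
Δp = p'−p = (-0.1000,3.2500); α = Δx/Fx = (-1/10) / (-1/2) = 1/5
check: Δy/Fy = (13/4) / (65/4) = 1/5 ✓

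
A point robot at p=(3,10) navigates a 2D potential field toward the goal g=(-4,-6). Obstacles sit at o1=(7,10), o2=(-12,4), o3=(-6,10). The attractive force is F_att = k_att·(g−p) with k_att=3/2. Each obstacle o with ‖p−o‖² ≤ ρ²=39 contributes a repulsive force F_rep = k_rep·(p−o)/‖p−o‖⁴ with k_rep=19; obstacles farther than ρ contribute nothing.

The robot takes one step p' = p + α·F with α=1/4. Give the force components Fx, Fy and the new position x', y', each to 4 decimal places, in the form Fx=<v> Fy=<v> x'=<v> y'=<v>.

F_att = 3/2·(g−p) = 3/2·(-7,-16) = (-10.5000,-24.0000)
o1: d²=16 ≤ ρ²=39; F_rep = 19·(-4,0)/16² = (-0.2969,0.0000)
o2: d²=261 > ρ²=39 → inactive
o3: d²=81 > ρ²=39 → inactive
F = F_att + ΣF_rep = (-10.7969,-24.0000)
p' = p + 1/4·F = (0.3008,4.0000)

Fx=-10.7969 Fy=-24.0000 x'=0.3008 y'=4.0000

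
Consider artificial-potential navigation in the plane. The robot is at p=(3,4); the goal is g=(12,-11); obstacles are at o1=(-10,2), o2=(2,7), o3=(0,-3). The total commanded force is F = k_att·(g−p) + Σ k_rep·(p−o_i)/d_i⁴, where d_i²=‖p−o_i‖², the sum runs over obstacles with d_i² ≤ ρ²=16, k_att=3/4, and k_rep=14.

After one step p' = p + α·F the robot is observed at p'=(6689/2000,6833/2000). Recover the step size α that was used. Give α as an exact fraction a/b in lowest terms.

F_att = 3/4·(g−p) = 3/4·(9,-15) = (6.7500,-11.2500)
o1: d²=173 > ρ²=16 → inactive
o2: d²=10 ≤ ρ²=16; F_rep = 14·(1,-3)/10² = (0.1400,-0.4200)
o3: d²=58 > ρ²=16 → inactive
F = F_att + ΣF_rep = (6.8900,-11.6700)
Δp = p'−p = (0.3445,-0.5835); α = Δx/Fx = (689/2000) / (689/100) = 1/20
check: Δy/Fy = (-1167/2000) / (-1167/100) = 1/20 ✓

α = 1/20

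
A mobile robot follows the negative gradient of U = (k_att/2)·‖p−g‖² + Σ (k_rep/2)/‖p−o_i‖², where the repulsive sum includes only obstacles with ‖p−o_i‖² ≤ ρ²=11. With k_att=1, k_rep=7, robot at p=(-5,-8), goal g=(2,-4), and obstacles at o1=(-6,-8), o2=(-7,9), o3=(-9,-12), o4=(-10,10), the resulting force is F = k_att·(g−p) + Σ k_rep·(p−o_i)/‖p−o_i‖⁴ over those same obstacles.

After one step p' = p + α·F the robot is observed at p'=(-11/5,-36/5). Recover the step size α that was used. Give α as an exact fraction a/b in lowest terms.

F_att = 1·(g−p) = 1·(7,4) = (7.0000,4.0000)
o1: d²=1 ≤ ρ²=11; F_rep = 7·(1,0)/1² = (7.0000,0.0000)
o2: d²=293 > ρ²=11 → inactive
o3: d²=32 > ρ²=11 → inactive
o4: d²=349 > ρ²=11 → inactive
F = F_att + ΣF_rep = (14.0000,4.0000)
Δp = p'−p = (2.8000,0.8000); α = Δx/Fx = (14/5) / (14) = 1/5
check: Δy/Fy = (4/5) / (4) = 1/5 ✓

α = 1/5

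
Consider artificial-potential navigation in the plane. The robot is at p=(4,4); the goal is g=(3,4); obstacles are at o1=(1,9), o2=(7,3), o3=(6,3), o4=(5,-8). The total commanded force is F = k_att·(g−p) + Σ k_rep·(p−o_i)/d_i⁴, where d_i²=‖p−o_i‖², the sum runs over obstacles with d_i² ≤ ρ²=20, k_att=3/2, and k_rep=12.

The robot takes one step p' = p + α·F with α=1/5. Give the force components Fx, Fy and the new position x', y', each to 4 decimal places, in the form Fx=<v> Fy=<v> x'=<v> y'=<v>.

Fx=-2.8200 Fy=0.6000 x'=3.4360 y'=4.1200

F_att = 3/2·(g−p) = 3/2·(-1,0) = (-1.5000,0.0000)
o1: d²=34 > ρ²=20 → inactive
o2: d²=10 ≤ ρ²=20; F_rep = 12·(-3,1)/10² = (-0.3600,0.1200)
o3: d²=5 ≤ ρ²=20; F_rep = 12·(-2,1)/5² = (-0.9600,0.4800)
o4: d²=145 > ρ²=20 → inactive
F = F_att + ΣF_rep = (-2.8200,0.6000)
p' = p + 1/5·F = (3.4360,4.1200)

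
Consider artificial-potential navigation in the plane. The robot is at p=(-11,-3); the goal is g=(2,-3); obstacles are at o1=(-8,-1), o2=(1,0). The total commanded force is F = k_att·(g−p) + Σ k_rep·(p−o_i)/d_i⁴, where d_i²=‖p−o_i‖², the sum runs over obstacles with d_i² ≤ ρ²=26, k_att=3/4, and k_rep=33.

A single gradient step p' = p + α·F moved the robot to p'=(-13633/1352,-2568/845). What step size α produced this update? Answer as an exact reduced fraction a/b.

F_att = 3/4·(g−p) = 3/4·(13,0) = (9.7500,0.0000)
o1: d²=13 ≤ ρ²=26; F_rep = 33·(-3,-2)/13² = (-0.5858,-0.3905)
o2: d²=153 > ρ²=26 → inactive
F = F_att + ΣF_rep = (9.1642,-0.3905)
Δp = p'−p = (0.9164,-0.0391); α = Δx/Fx = (1239/1352) / (6195/676) = 1/10
check: Δy/Fy = (-33/845) / (-66/169) = 1/10 ✓

α = 1/10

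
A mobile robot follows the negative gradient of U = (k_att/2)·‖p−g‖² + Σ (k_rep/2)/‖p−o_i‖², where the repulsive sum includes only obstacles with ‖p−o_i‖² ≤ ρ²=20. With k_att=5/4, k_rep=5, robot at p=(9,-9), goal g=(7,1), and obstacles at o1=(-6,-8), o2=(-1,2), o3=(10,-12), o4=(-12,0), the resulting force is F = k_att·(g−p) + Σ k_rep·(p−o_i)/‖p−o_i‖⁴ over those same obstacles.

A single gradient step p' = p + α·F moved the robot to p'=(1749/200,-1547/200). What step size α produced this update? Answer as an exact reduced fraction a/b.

α = 1/10

F_att = 5/4·(g−p) = 5/4·(-2,10) = (-2.5000,12.5000)
o1: d²=226 > ρ²=20 → inactive
o2: d²=221 > ρ²=20 → inactive
o3: d²=10 ≤ ρ²=20; F_rep = 5·(-1,3)/10² = (-0.0500,0.1500)
o4: d²=522 > ρ²=20 → inactive
F = F_att + ΣF_rep = (-2.5500,12.6500)
Δp = p'−p = (-0.2550,1.2650); α = Δx/Fx = (-51/200) / (-51/20) = 1/10
check: Δy/Fy = (253/200) / (253/20) = 1/10 ✓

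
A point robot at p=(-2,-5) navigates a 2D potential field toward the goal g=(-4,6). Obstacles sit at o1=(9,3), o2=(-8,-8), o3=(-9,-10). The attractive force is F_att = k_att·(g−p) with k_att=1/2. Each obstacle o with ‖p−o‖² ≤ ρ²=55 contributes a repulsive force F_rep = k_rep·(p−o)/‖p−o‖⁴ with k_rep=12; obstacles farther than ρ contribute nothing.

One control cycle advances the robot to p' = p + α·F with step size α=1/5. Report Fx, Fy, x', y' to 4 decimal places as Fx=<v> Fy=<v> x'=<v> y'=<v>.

F_att = 1/2·(g−p) = 1/2·(-2,11) = (-1.0000,5.5000)
o1: d²=185 > ρ²=55 → inactive
o2: d²=45 ≤ ρ²=55; F_rep = 12·(6,3)/45² = (0.0356,0.0178)
o3: d²=74 > ρ²=55 → inactive
F = F_att + ΣF_rep = (-0.9644,5.5178)
p' = p + 1/5·F = (-2.1929,-3.8964)

Fx=-0.9644 Fy=5.5178 x'=-2.1929 y'=-3.8964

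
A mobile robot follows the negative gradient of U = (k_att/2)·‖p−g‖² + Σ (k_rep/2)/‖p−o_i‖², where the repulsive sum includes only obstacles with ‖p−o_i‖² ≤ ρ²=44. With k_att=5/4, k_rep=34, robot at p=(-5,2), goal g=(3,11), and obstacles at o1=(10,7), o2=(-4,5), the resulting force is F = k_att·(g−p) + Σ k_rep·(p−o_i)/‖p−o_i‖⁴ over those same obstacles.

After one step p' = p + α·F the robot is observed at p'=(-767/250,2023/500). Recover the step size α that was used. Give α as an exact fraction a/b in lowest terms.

α = 1/5

F_att = 5/4·(g−p) = 5/4·(8,9) = (10.0000,11.2500)
o1: d²=250 > ρ²=44 → inactive
o2: d²=10 ≤ ρ²=44; F_rep = 34·(-1,-3)/10² = (-0.3400,-1.0200)
F = F_att + ΣF_rep = (9.6600,10.2300)
Δp = p'−p = (1.9320,2.0460); α = Δx/Fx = (483/250) / (483/50) = 1/5
check: Δy/Fy = (1023/500) / (1023/100) = 1/5 ✓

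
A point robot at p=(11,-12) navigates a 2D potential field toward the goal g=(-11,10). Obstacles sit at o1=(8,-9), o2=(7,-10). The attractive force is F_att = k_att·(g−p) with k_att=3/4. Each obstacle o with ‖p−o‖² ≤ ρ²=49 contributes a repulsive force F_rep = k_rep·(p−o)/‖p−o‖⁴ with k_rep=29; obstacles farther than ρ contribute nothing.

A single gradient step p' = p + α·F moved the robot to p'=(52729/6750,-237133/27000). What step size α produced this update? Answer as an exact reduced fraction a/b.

α = 1/5

F_att = 3/4·(g−p) = 3/4·(-22,22) = (-16.5000,16.5000)
o1: d²=18 ≤ ρ²=49; F_rep = 29·(3,-3)/18² = (0.2685,-0.2685)
o2: d²=20 ≤ ρ²=49; F_rep = 29·(4,-2)/20² = (0.2900,-0.1450)
F = F_att + ΣF_rep = (-15.9415,16.0865)
Δp = p'−p = (-3.1883,3.2173); α = Δx/Fx = (-21521/6750) / (-21521/1350) = 1/5
check: Δy/Fy = (86867/27000) / (86867/5400) = 1/5 ✓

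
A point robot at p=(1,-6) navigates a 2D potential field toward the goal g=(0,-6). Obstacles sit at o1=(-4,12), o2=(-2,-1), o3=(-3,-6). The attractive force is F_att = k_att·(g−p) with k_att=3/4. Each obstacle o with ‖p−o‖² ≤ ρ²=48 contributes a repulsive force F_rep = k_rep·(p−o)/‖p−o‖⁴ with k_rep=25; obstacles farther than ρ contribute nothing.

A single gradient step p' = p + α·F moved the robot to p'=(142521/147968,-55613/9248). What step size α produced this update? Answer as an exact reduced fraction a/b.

α = 1/8

F_att = 3/4·(g−p) = 3/4·(-1,0) = (-0.7500,0.0000)
o1: d²=349 > ρ²=48 → inactive
o2: d²=34 ≤ ρ²=48; F_rep = 25·(3,-5)/34² = (0.0649,-0.1081)
o3: d²=16 ≤ ρ²=48; F_rep = 25·(4,0)/16² = (0.3906,0.0000)
F = F_att + ΣF_rep = (-0.2945,-0.1081)
Δp = p'−p = (-0.0368,-0.0135); α = Δx/Fx = (-5447/147968) / (-5447/18496) = 1/8
check: Δy/Fy = (-125/9248) / (-125/1156) = 1/8 ✓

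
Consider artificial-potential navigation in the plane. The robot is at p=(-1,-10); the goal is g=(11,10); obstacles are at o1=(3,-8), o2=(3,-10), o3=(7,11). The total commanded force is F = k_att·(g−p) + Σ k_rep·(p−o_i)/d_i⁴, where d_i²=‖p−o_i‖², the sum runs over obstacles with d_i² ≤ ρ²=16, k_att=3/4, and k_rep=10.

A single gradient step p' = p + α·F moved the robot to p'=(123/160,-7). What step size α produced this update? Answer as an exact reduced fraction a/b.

F_att = 3/4·(g−p) = 3/4·(12,20) = (9.0000,15.0000)
o1: d²=20 > ρ²=16 → inactive
o2: d²=16 ≤ ρ²=16; F_rep = 10·(-4,0)/16² = (-0.1562,0.0000)
o3: d²=505 > ρ²=16 → inactive
F = F_att + ΣF_rep = (8.8438,15.0000)
Δp = p'−p = (1.7688,3.0000); α = Δx/Fx = (283/160) / (283/32) = 1/5
check: Δy/Fy = (3) / (15) = 1/5 ✓

α = 1/5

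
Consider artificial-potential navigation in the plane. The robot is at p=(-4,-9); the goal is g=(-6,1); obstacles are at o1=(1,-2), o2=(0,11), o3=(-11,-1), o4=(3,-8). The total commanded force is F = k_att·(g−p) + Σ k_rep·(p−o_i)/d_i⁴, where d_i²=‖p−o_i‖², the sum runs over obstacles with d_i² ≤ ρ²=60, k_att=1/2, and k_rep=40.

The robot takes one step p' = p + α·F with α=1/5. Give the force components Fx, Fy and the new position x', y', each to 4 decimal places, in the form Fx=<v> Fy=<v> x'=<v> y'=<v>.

F_att = 1/2·(g−p) = 1/2·(-2,10) = (-1.0000,5.0000)
o1: d²=74 > ρ²=60 → inactive
o2: d²=416 > ρ²=60 → inactive
o3: d²=113 > ρ²=60 → inactive
o4: d²=50 ≤ ρ²=60; F_rep = 40·(-7,-1)/50² = (-0.1120,-0.0160)
F = F_att + ΣF_rep = (-1.1120,4.9840)
p' = p + 1/5·F = (-4.2224,-8.0032)

Fx=-1.1120 Fy=4.9840 x'=-4.2224 y'=-8.0032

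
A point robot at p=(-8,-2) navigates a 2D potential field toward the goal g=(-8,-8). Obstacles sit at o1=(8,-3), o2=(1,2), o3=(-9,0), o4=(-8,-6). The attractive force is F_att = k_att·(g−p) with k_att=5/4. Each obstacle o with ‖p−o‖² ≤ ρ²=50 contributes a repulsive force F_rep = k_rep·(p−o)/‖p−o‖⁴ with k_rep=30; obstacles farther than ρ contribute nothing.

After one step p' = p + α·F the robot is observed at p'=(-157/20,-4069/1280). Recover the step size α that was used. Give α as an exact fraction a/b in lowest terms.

α = 1/8

F_att = 5/4·(g−p) = 5/4·(0,-6) = (0.0000,-7.5000)
o1: d²=257 > ρ²=50 → inactive
o2: d²=97 > ρ²=50 → inactive
o3: d²=5 ≤ ρ²=50; F_rep = 30·(1,-2)/5² = (1.2000,-2.4000)
o4: d²=16 ≤ ρ²=50; F_rep = 30·(0,4)/16² = (0.0000,0.4688)
F = F_att + ΣF_rep = (1.2000,-9.4313)
Δp = p'−p = (0.1500,-1.1789); α = Δx/Fx = (3/20) / (6/5) = 1/8
check: Δy/Fy = (-1509/1280) / (-1509/160) = 1/8 ✓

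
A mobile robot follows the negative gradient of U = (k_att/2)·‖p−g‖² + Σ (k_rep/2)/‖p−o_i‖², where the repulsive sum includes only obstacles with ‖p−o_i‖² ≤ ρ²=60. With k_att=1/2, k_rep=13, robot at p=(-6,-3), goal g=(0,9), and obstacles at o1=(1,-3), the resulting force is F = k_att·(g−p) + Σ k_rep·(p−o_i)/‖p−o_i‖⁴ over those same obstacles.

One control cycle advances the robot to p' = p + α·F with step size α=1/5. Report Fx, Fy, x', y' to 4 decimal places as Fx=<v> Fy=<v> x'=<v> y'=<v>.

Fx=2.9621 Fy=6.0000 x'=-5.4076 y'=-1.8000

F_att = 1/2·(g−p) = 1/2·(6,12) = (3.0000,6.0000)
o1: d²=49 ≤ ρ²=60; F_rep = 13·(-7,0)/49² = (-0.0379,0.0000)
F = F_att + ΣF_rep = (2.9621,6.0000)
p' = p + 1/5·F = (-5.4076,-1.8000)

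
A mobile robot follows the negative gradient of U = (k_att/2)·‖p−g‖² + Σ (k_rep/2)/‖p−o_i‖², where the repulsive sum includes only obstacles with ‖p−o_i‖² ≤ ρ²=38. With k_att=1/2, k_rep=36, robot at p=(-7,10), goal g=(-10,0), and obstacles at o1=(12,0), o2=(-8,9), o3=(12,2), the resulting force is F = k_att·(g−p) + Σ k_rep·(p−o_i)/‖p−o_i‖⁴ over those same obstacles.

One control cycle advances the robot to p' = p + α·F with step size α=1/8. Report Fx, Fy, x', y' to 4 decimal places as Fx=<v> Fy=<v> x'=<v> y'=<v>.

Fx=7.5000 Fy=4.0000 x'=-6.0625 y'=10.5000

F_att = 1/2·(g−p) = 1/2·(-3,-10) = (-1.5000,-5.0000)
o1: d²=461 > ρ²=38 → inactive
o2: d²=2 ≤ ρ²=38; F_rep = 36·(1,1)/2² = (9.0000,9.0000)
o3: d²=425 > ρ²=38 → inactive
F = F_att + ΣF_rep = (7.5000,4.0000)
p' = p + 1/8·F = (-6.0625,10.5000)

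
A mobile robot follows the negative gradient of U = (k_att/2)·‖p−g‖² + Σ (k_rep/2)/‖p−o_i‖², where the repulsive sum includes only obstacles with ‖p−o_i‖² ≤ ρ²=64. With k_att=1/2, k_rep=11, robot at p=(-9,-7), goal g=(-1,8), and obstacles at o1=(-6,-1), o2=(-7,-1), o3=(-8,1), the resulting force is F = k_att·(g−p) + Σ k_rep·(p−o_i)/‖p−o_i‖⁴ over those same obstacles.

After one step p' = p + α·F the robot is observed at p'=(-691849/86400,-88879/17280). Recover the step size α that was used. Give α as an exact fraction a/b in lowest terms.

F_att = 1/2·(g−p) = 1/2·(8,15) = (4.0000,7.5000)
o1: d²=45 ≤ ρ²=64; F_rep = 11·(-3,-6)/45² = (-0.0163,-0.0326)
o2: d²=40 ≤ ρ²=64; F_rep = 11·(-2,-6)/40² = (-0.0138,-0.0413)
o3: d²=65 > ρ²=64 → inactive
F = F_att + ΣF_rep = (3.9700,7.4262)
Δp = p'−p = (0.9925,1.8565); α = Δx/Fx = (85751/86400) / (85751/21600) = 1/4
check: Δy/Fy = (32081/17280) / (32081/4320) = 1/4 ✓

α = 1/4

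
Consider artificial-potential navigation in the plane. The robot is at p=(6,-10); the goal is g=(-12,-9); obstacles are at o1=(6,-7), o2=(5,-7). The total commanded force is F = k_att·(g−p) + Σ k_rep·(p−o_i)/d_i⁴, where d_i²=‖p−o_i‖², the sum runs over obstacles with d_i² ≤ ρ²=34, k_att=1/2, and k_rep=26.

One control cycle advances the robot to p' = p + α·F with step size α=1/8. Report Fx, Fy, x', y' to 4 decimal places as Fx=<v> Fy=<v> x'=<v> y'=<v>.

F_att = 1/2·(g−p) = 1/2·(-18,1) = (-9.0000,0.5000)
o1: d²=9 ≤ ρ²=34; F_rep = 26·(0,-3)/9² = (0.0000,-0.9630)
o2: d²=10 ≤ ρ²=34; F_rep = 26·(1,-3)/10² = (0.2600,-0.7800)
F = F_att + ΣF_rep = (-8.7400,-1.2430)
p' = p + 1/8·F = (4.9075,-10.1554)

Fx=-8.7400 Fy=-1.2430 x'=4.9075 y'=-10.1554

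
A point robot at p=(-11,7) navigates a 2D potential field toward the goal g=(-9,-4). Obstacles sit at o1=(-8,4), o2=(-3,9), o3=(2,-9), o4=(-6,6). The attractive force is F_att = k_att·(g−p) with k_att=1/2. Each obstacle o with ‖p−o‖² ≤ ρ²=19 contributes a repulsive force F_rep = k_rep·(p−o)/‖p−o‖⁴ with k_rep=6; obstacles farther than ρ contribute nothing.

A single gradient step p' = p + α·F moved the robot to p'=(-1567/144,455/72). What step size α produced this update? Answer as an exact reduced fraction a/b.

F_att = 1/2·(g−p) = 1/2·(2,-11) = (1.0000,-5.5000)
o1: d²=18 ≤ ρ²=19; F_rep = 6·(-3,3)/18² = (-0.0556,0.0556)
o2: d²=68 > ρ²=19 → inactive
o3: d²=425 > ρ²=19 → inactive
o4: d²=26 > ρ²=19 → inactive
F = F_att + ΣF_rep = (0.9444,-5.4444)
Δp = p'−p = (0.1181,-0.6806); α = Δx/Fx = (17/144) / (17/18) = 1/8
check: Δy/Fy = (-49/72) / (-49/9) = 1/8 ✓

α = 1/8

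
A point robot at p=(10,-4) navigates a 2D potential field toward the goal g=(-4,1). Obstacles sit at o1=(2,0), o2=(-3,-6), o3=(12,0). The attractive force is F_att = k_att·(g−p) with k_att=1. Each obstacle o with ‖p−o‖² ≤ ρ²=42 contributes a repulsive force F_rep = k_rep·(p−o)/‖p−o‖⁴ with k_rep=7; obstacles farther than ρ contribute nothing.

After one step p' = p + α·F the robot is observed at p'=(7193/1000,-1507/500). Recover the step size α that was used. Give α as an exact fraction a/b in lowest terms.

F_att = 1·(g−p) = 1·(-14,5) = (-14.0000,5.0000)
o1: d²=80 > ρ²=42 → inactive
o2: d²=173 > ρ²=42 → inactive
o3: d²=20 ≤ ρ²=42; F_rep = 7·(-2,-4)/20² = (-0.0350,-0.0700)
F = F_att + ΣF_rep = (-14.0350,4.9300)
Δp = p'−p = (-2.8070,0.9860); α = Δx/Fx = (-2807/1000) / (-2807/200) = 1/5
check: Δy/Fy = (493/500) / (493/100) = 1/5 ✓

α = 1/5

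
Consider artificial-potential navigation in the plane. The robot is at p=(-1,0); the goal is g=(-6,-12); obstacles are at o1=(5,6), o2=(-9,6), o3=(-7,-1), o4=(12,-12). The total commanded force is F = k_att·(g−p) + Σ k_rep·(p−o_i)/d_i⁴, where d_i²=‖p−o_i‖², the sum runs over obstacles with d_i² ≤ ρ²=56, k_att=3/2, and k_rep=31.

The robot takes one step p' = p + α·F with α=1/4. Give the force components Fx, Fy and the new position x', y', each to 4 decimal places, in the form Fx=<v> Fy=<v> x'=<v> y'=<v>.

Fx=-7.3641 Fy=-17.9774 x'=-2.8410 y'=-4.4943

F_att = 3/2·(g−p) = 3/2·(-5,-12) = (-7.5000,-18.0000)
o1: d²=72 > ρ²=56 → inactive
o2: d²=100 > ρ²=56 → inactive
o3: d²=37 ≤ ρ²=56; F_rep = 31·(6,1)/37² = (0.1359,0.0226)
o4: d²=313 > ρ²=56 → inactive
F = F_att + ΣF_rep = (-7.3641,-17.9774)
p' = p + 1/4·F = (-2.8410,-4.4943)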